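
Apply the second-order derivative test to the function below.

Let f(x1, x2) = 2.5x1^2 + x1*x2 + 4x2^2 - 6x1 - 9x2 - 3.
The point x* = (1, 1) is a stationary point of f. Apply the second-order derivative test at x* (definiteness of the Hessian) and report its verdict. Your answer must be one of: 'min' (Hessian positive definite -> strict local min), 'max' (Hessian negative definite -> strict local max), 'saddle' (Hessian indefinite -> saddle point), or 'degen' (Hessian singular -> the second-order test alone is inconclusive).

Compute the Hessian H = grad^2 f:
  H = [[5, 1], [1, 8]]
Verify stationarity: grad f(x*) = H x* + g = (0, 0).
Eigenvalues of H: 4.6972, 8.3028.
Both eigenvalues > 0, so H is positive definite -> x* is a strict local min.

min


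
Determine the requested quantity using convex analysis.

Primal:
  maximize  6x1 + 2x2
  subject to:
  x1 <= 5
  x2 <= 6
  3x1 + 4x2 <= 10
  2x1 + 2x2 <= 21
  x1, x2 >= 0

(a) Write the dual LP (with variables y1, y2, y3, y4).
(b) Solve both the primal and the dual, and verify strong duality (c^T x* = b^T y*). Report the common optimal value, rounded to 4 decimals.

The standard primal-dual pair for 'max c^T x s.t. A x <= b, x >= 0' is:
  Dual:  min b^T y  s.t.  A^T y >= c,  y >= 0.

So the dual LP is:
  minimize  5y1 + 6y2 + 10y3 + 21y4
  subject to:
    y1 + 3y3 + 2y4 >= 6
    y2 + 4y3 + 2y4 >= 2
    y1, y2, y3, y4 >= 0

Solving the primal: x* = (3.3333, 0).
  primal value c^T x* = 20.
Solving the dual: y* = (0, 0, 2, 0).
  dual value b^T y* = 20.
Strong duality: c^T x* = b^T y*. Confirmed.

20


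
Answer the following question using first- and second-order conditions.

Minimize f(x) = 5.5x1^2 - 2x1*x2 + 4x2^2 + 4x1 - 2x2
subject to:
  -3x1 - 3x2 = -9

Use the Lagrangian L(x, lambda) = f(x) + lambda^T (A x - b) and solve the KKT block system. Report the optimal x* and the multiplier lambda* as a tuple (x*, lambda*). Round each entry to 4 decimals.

Form the Lagrangian:
  L(x, lambda) = (1/2) x^T Q x + c^T x + lambda^T (A x - b)
Stationarity (grad_x L = 0): Q x + c + A^T lambda = 0.
Primal feasibility: A x = b.

This gives the KKT block system:
  [ Q   A^T ] [ x     ]   [-c ]
  [ A    0  ] [ lambda ] = [ b ]

Solving the linear system:
  x*      = (1.0435, 1.9565)
  lambda* = (3.8551)
  f(x*)   = 17.4783

x* = (1.0435, 1.9565), lambda* = (3.8551)


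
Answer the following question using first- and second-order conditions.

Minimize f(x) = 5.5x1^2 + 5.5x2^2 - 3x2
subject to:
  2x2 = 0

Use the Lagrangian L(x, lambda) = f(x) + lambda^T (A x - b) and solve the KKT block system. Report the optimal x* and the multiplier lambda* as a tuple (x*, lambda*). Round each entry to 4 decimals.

Form the Lagrangian:
  L(x, lambda) = (1/2) x^T Q x + c^T x + lambda^T (A x - b)
Stationarity (grad_x L = 0): Q x + c + A^T lambda = 0.
Primal feasibility: A x = b.

This gives the KKT block system:
  [ Q   A^T ] [ x     ]   [-c ]
  [ A    0  ] [ lambda ] = [ b ]

Solving the linear system:
  x*      = (0, 0)
  lambda* = (1.5)
  f(x*)   = 0

x* = (0, 0), lambda* = (1.5)


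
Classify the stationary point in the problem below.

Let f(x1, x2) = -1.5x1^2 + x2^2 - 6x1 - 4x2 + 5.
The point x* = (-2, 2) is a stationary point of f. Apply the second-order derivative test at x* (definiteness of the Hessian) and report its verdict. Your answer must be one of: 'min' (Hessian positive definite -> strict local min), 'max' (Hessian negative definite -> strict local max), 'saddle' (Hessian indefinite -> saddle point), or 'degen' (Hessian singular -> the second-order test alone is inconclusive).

Compute the Hessian H = grad^2 f:
  H = [[-3, 0], [0, 2]]
Verify stationarity: grad f(x*) = H x* + g = (0, 0).
Eigenvalues of H: -3, 2.
Eigenvalues have mixed signs, so H is indefinite -> x* is a saddle point.

saddle


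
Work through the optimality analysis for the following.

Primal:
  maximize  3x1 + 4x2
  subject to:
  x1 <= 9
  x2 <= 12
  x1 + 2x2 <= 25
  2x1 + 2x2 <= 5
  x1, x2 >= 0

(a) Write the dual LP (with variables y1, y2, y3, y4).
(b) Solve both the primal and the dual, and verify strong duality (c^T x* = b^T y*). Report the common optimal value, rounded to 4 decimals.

The standard primal-dual pair for 'max c^T x s.t. A x <= b, x >= 0' is:
  Dual:  min b^T y  s.t.  A^T y >= c,  y >= 0.

So the dual LP is:
  minimize  9y1 + 12y2 + 25y3 + 5y4
  subject to:
    y1 + y3 + 2y4 >= 3
    y2 + 2y3 + 2y4 >= 4
    y1, y2, y3, y4 >= 0

Solving the primal: x* = (0, 2.5).
  primal value c^T x* = 10.
Solving the dual: y* = (0, 0, 0, 2).
  dual value b^T y* = 10.
Strong duality: c^T x* = b^T y*. Confirmed.

10


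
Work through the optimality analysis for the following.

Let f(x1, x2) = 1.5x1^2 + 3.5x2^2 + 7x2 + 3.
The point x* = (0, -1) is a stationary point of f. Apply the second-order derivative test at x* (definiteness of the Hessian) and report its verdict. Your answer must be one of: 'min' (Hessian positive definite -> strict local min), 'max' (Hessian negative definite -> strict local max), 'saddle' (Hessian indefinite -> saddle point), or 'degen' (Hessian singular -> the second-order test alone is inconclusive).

Compute the Hessian H = grad^2 f:
  H = [[3, 0], [0, 7]]
Verify stationarity: grad f(x*) = H x* + g = (0, 0).
Eigenvalues of H: 3, 7.
Both eigenvalues > 0, so H is positive definite -> x* is a strict local min.

min


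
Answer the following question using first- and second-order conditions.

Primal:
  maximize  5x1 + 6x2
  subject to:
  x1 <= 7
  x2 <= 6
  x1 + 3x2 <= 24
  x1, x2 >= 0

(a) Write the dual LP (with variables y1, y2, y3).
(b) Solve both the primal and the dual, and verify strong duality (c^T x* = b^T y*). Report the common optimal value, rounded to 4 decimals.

The standard primal-dual pair for 'max c^T x s.t. A x <= b, x >= 0' is:
  Dual:  min b^T y  s.t.  A^T y >= c,  y >= 0.

So the dual LP is:
  minimize  7y1 + 6y2 + 24y3
  subject to:
    y1 + y3 >= 5
    y2 + 3y3 >= 6
    y1, y2, y3 >= 0

Solving the primal: x* = (7, 5.6667).
  primal value c^T x* = 69.
Solving the dual: y* = (3, 0, 2).
  dual value b^T y* = 69.
Strong duality: c^T x* = b^T y*. Confirmed.

69


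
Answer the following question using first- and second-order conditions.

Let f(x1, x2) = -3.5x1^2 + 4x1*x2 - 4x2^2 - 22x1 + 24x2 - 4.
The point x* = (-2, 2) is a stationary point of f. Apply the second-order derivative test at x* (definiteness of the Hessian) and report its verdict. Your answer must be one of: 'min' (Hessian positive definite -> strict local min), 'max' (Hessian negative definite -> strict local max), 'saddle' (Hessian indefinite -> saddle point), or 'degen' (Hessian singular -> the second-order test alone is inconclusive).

Compute the Hessian H = grad^2 f:
  H = [[-7, 4], [4, -8]]
Verify stationarity: grad f(x*) = H x* + g = (0, 0).
Eigenvalues of H: -11.5311, -3.4689.
Both eigenvalues < 0, so H is negative definite -> x* is a strict local max.

max


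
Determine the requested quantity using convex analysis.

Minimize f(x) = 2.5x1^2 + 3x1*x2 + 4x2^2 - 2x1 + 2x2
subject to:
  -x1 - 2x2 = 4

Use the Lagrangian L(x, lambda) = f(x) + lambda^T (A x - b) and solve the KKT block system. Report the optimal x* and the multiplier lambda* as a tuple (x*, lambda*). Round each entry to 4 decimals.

Form the Lagrangian:
  L(x, lambda) = (1/2) x^T Q x + c^T x + lambda^T (A x - b)
Stationarity (grad_x L = 0): Q x + c + A^T lambda = 0.
Primal feasibility: A x = b.

This gives the KKT block system:
  [ Q   A^T ] [ x     ]   [-c ]
  [ A    0  ] [ lambda ] = [ b ]

Solving the linear system:
  x*      = (0.25, -2.125)
  lambda* = (-7.125)
  f(x*)   = 11.875

x* = (0.25, -2.125), lambda* = (-7.125)


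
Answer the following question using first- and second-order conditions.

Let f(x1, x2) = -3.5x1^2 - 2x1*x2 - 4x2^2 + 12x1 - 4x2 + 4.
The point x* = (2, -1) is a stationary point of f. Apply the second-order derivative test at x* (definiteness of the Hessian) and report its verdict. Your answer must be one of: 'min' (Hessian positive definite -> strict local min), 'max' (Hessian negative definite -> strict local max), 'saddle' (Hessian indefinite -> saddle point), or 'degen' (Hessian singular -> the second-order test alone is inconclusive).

Compute the Hessian H = grad^2 f:
  H = [[-7, -2], [-2, -8]]
Verify stationarity: grad f(x*) = H x* + g = (0, 0).
Eigenvalues of H: -9.5616, -5.4384.
Both eigenvalues < 0, so H is negative definite -> x* is a strict local max.

max


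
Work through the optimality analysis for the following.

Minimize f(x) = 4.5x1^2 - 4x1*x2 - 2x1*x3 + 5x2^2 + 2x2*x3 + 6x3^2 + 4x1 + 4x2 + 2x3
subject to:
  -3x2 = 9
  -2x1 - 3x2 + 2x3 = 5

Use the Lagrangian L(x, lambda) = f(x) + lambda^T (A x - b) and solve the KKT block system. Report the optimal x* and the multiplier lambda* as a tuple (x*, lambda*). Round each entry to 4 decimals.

Form the Lagrangian:
  L(x, lambda) = (1/2) x^T Q x + c^T x + lambda^T (A x - b)
Stationarity (grad_x L = 0): Q x + c + A^T lambda = 0.
Primal feasibility: A x = b.

This gives the KKT block system:
  [ Q   A^T ] [ x     ]   [-c ]
  [ A    0  ] [ lambda ] = [ b ]

Solving the linear system:
  x*      = (0.4706, -3, -1.5294)
  lambda* = (-21.9608, 11.6471)
  f(x*)   = 63.1176

x* = (0.4706, -3, -1.5294), lambda* = (-21.9608, 11.6471)


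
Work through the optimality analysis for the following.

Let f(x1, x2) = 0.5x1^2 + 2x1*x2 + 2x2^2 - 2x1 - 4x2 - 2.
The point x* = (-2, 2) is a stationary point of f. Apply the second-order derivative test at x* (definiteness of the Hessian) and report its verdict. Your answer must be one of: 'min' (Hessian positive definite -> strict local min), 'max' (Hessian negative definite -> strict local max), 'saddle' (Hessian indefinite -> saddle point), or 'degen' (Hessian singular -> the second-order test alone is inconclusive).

Compute the Hessian H = grad^2 f:
  H = [[1, 2], [2, 4]]
Verify stationarity: grad f(x*) = H x* + g = (0, 0).
Eigenvalues of H: 0, 5.
H has a zero eigenvalue (singular; positive semidefinite but not definite), so H is neither positive definite, negative definite, nor indefinite. The second-order test alone is inconclusive -> degen.
(Indeed, f is constant along the null direction of H through x*, so x* is not a strict local extremum.)

degen


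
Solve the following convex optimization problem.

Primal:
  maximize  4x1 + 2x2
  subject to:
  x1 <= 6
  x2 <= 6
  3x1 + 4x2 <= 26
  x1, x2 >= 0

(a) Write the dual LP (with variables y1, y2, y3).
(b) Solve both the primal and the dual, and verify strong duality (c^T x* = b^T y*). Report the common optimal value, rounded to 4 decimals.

The standard primal-dual pair for 'max c^T x s.t. A x <= b, x >= 0' is:
  Dual:  min b^T y  s.t.  A^T y >= c,  y >= 0.

So the dual LP is:
  minimize  6y1 + 6y2 + 26y3
  subject to:
    y1 + 3y3 >= 4
    y2 + 4y3 >= 2
    y1, y2, y3 >= 0

Solving the primal: x* = (6, 2).
  primal value c^T x* = 28.
Solving the dual: y* = (2.5, 0, 0.5).
  dual value b^T y* = 28.
Strong duality: c^T x* = b^T y*. Confirmed.

28


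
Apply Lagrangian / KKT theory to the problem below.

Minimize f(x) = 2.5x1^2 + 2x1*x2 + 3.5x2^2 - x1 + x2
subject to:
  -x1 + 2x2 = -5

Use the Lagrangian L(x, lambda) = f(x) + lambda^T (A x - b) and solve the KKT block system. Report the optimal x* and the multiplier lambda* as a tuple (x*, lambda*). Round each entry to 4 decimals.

Form the Lagrangian:
  L(x, lambda) = (1/2) x^T Q x + c^T x + lambda^T (A x - b)
Stationarity (grad_x L = 0): Q x + c + A^T lambda = 0.
Primal feasibility: A x = b.

This gives the KKT block system:
  [ Q   A^T ] [ x     ]   [-c ]
  [ A    0  ] [ lambda ] = [ b ]

Solving the linear system:
  x*      = (1.6286, -1.6857)
  lambda* = (3.7714)
  f(x*)   = 7.7714

x* = (1.6286, -1.6857), lambda* = (3.7714)


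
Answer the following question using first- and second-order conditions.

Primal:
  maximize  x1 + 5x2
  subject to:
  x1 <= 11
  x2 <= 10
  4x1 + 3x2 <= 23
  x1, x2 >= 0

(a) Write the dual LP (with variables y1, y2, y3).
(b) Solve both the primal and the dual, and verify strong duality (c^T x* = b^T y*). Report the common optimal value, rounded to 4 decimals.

The standard primal-dual pair for 'max c^T x s.t. A x <= b, x >= 0' is:
  Dual:  min b^T y  s.t.  A^T y >= c,  y >= 0.

So the dual LP is:
  minimize  11y1 + 10y2 + 23y3
  subject to:
    y1 + 4y3 >= 1
    y2 + 3y3 >= 5
    y1, y2, y3 >= 0

Solving the primal: x* = (0, 7.6667).
  primal value c^T x* = 38.3333.
Solving the dual: y* = (0, 0, 1.6667).
  dual value b^T y* = 38.3333.
Strong duality: c^T x* = b^T y*. Confirmed.

38.3333


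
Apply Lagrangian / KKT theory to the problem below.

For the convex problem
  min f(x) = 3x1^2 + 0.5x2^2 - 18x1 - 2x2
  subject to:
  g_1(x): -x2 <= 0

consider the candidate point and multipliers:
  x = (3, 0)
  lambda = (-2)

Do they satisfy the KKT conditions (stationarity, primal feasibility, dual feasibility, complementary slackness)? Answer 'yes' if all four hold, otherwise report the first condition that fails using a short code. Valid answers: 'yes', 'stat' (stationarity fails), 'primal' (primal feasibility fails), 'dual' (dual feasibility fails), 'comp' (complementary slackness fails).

Gradient of f: grad f(x) = Q x + c = (0, -2)
Constraint values g_i(x) = a_i^T x - b_i:
  g_1((3, 0)) = 0
Stationarity residual: grad f(x) + sum_i lambda_i a_i = (0, 0)
  -> stationarity OK
Primal feasibility (all g_i <= 0): OK
Dual feasibility (all lambda_i >= 0): FAILS
Complementary slackness (lambda_i * g_i(x) = 0 for all i): OK

Verdict: the first failing condition is dual_feasibility -> dual.

dual


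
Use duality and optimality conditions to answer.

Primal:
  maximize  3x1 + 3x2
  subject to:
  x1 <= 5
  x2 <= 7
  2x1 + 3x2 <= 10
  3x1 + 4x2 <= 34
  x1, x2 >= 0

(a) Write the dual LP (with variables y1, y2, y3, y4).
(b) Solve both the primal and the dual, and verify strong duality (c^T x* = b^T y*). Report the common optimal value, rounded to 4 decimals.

The standard primal-dual pair for 'max c^T x s.t. A x <= b, x >= 0' is:
  Dual:  min b^T y  s.t.  A^T y >= c,  y >= 0.

So the dual LP is:
  minimize  5y1 + 7y2 + 10y3 + 34y4
  subject to:
    y1 + 2y3 + 3y4 >= 3
    y2 + 3y3 + 4y4 >= 3
    y1, y2, y3, y4 >= 0

Solving the primal: x* = (5, 0).
  primal value c^T x* = 15.
Solving the dual: y* = (1, 0, 1, 0).
  dual value b^T y* = 15.
Strong duality: c^T x* = b^T y*. Confirmed.

15


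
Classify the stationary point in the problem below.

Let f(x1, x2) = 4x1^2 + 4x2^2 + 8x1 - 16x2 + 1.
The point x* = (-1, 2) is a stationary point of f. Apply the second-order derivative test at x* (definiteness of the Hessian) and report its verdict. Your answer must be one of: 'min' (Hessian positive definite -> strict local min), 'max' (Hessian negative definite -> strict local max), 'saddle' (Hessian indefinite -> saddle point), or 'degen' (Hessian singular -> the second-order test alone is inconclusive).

Compute the Hessian H = grad^2 f:
  H = [[8, 0], [0, 8]]
Verify stationarity: grad f(x*) = H x* + g = (0, 0).
Eigenvalues of H: 8, 8.
Both eigenvalues > 0, so H is positive definite -> x* is a strict local min.

min


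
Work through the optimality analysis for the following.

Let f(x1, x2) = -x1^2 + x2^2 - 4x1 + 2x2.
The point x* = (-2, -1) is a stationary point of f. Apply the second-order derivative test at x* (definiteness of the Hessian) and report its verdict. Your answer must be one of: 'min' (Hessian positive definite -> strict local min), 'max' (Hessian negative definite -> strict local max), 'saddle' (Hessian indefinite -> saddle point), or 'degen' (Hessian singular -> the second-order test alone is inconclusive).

Compute the Hessian H = grad^2 f:
  H = [[-2, 0], [0, 2]]
Verify stationarity: grad f(x*) = H x* + g = (0, 0).
Eigenvalues of H: -2, 2.
Eigenvalues have mixed signs, so H is indefinite -> x* is a saddle point.

saddle


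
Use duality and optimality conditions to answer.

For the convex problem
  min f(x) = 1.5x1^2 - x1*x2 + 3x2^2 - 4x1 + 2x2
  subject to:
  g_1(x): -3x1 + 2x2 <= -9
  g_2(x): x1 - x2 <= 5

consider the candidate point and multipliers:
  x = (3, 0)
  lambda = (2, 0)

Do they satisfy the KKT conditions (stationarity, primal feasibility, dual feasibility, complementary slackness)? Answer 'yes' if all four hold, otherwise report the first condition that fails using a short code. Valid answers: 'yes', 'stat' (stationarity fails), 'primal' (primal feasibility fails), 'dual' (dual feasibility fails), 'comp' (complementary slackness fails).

Gradient of f: grad f(x) = Q x + c = (5, -1)
Constraint values g_i(x) = a_i^T x - b_i:
  g_1((3, 0)) = 0
  g_2((3, 0)) = -2
Stationarity residual: grad f(x) + sum_i lambda_i a_i = (-1, 3)
  -> stationarity FAILS
Primal feasibility (all g_i <= 0): OK
Dual feasibility (all lambda_i >= 0): OK
Complementary slackness (lambda_i * g_i(x) = 0 for all i): OK

Verdict: the first failing condition is stationarity -> stat.

stat


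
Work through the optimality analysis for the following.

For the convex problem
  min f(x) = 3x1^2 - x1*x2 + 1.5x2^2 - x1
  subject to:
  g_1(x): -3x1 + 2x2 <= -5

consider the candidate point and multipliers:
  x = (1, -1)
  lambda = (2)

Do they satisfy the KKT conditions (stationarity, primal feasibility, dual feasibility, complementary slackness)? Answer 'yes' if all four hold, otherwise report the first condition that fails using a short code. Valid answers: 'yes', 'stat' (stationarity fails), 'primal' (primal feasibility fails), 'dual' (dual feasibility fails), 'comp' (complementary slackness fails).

Gradient of f: grad f(x) = Q x + c = (6, -4)
Constraint values g_i(x) = a_i^T x - b_i:
  g_1((1, -1)) = 0
Stationarity residual: grad f(x) + sum_i lambda_i a_i = (0, 0)
  -> stationarity OK
Primal feasibility (all g_i <= 0): OK
Dual feasibility (all lambda_i >= 0): OK
Complementary slackness (lambda_i * g_i(x) = 0 for all i): OK

Verdict: yes, KKT holds.

yes


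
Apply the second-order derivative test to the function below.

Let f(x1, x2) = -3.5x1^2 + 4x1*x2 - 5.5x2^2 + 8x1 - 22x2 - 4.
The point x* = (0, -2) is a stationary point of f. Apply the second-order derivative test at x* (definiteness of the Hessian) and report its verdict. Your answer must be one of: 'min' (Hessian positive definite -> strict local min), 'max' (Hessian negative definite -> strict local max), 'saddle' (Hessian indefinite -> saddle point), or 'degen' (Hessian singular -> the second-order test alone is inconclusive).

Compute the Hessian H = grad^2 f:
  H = [[-7, 4], [4, -11]]
Verify stationarity: grad f(x*) = H x* + g = (0, 0).
Eigenvalues of H: -13.4721, -4.5279.
Both eigenvalues < 0, so H is negative definite -> x* is a strict local max.

max


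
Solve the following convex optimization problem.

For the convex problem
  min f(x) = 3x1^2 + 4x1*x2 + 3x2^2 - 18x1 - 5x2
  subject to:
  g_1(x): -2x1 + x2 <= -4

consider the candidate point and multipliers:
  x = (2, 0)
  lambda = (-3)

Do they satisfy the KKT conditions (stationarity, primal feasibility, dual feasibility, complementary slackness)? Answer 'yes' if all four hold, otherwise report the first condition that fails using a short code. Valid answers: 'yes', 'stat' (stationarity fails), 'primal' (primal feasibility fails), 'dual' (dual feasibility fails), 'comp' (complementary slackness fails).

Gradient of f: grad f(x) = Q x + c = (-6, 3)
Constraint values g_i(x) = a_i^T x - b_i:
  g_1((2, 0)) = 0
Stationarity residual: grad f(x) + sum_i lambda_i a_i = (0, 0)
  -> stationarity OK
Primal feasibility (all g_i <= 0): OK
Dual feasibility (all lambda_i >= 0): FAILS
Complementary slackness (lambda_i * g_i(x) = 0 for all i): OK

Verdict: the first failing condition is dual_feasibility -> dual.

dual


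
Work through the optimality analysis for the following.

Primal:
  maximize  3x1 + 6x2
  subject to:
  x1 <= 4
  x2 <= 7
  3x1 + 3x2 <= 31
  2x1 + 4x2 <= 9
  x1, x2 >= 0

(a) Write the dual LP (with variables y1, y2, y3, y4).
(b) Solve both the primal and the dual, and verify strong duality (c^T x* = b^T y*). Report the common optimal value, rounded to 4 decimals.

The standard primal-dual pair for 'max c^T x s.t. A x <= b, x >= 0' is:
  Dual:  min b^T y  s.t.  A^T y >= c,  y >= 0.

So the dual LP is:
  minimize  4y1 + 7y2 + 31y3 + 9y4
  subject to:
    y1 + 3y3 + 2y4 >= 3
    y2 + 3y3 + 4y4 >= 6
    y1, y2, y3, y4 >= 0

Solving the primal: x* = (0, 2.25).
  primal value c^T x* = 13.5.
Solving the dual: y* = (0, 0, 0, 1.5).
  dual value b^T y* = 13.5.
Strong duality: c^T x* = b^T y*. Confirmed.

13.5


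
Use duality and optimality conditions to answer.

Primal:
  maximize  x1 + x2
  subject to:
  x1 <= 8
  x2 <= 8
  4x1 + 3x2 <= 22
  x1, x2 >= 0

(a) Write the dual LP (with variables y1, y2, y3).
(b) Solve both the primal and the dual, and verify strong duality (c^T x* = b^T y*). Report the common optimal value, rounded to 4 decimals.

The standard primal-dual pair for 'max c^T x s.t. A x <= b, x >= 0' is:
  Dual:  min b^T y  s.t.  A^T y >= c,  y >= 0.

So the dual LP is:
  minimize  8y1 + 8y2 + 22y3
  subject to:
    y1 + 4y3 >= 1
    y2 + 3y3 >= 1
    y1, y2, y3 >= 0

Solving the primal: x* = (0, 7.3333).
  primal value c^T x* = 7.3333.
Solving the dual: y* = (0, 0, 0.3333).
  dual value b^T y* = 7.3333.
Strong duality: c^T x* = b^T y*. Confirmed.

7.3333


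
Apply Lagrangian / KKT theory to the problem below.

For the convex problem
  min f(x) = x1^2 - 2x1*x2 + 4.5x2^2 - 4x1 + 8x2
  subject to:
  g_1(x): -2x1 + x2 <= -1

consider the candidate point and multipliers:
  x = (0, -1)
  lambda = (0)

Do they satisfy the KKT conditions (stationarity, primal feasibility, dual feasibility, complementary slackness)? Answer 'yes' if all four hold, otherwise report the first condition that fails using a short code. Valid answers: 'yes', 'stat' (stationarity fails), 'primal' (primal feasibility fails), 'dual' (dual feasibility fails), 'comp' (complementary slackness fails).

Gradient of f: grad f(x) = Q x + c = (-2, -1)
Constraint values g_i(x) = a_i^T x - b_i:
  g_1((0, -1)) = 0
Stationarity residual: grad f(x) + sum_i lambda_i a_i = (-2, -1)
  -> stationarity FAILS
Primal feasibility (all g_i <= 0): OK
Dual feasibility (all lambda_i >= 0): OK
Complementary slackness (lambda_i * g_i(x) = 0 for all i): OK

Verdict: the first failing condition is stationarity -> stat.

stat


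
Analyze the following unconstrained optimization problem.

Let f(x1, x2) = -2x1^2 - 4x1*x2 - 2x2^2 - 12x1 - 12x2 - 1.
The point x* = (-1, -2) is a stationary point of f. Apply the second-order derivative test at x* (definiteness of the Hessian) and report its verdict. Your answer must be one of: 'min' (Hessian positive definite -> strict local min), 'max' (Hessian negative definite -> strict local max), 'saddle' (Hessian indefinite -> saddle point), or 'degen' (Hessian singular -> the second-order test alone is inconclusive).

Compute the Hessian H = grad^2 f:
  H = [[-4, -4], [-4, -4]]
Verify stationarity: grad f(x*) = H x* + g = (0, 0).
Eigenvalues of H: -8, 0.
H has a zero eigenvalue (singular; negative semidefinite but not definite), so H is neither positive definite, negative definite, nor indefinite. The second-order test alone is inconclusive -> degen.
(Indeed, f is constant along the null direction of H through x*, so x* is not a strict local extremum.)

degen


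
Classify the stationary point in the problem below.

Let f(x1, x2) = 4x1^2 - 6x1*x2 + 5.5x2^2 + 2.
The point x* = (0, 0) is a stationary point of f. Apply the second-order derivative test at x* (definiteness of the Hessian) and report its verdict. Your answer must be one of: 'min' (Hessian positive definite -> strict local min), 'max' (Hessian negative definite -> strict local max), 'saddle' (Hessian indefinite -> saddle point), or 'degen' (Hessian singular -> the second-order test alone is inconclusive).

Compute the Hessian H = grad^2 f:
  H = [[8, -6], [-6, 11]]
Verify stationarity: grad f(x*) = H x* + g = (0, 0).
Eigenvalues of H: 3.3153, 15.6847.
Both eigenvalues > 0, so H is positive definite -> x* is a strict local min.

min


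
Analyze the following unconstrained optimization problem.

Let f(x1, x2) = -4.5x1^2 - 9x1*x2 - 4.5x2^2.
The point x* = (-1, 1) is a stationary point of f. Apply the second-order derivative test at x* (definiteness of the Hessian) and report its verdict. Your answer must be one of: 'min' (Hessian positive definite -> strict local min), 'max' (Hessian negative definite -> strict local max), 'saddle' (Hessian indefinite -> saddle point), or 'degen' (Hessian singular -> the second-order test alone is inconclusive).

Compute the Hessian H = grad^2 f:
  H = [[-9, -9], [-9, -9]]
Verify stationarity: grad f(x*) = H x* + g = (0, 0).
Eigenvalues of H: -18, 0.
H has a zero eigenvalue (singular; negative semidefinite but not definite), so H is neither positive definite, negative definite, nor indefinite. The second-order test alone is inconclusive -> degen.
(Indeed, f is constant along the null direction of H through x*, so x* is not a strict local extremum.)

degen


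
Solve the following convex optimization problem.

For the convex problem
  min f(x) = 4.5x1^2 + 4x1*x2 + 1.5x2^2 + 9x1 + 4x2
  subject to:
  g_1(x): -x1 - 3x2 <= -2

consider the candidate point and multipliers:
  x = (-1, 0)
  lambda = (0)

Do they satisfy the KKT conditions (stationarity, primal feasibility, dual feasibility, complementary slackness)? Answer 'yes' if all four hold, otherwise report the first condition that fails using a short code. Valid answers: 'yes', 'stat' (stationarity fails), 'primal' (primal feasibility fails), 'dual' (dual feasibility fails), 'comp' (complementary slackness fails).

Gradient of f: grad f(x) = Q x + c = (0, 0)
Constraint values g_i(x) = a_i^T x - b_i:
  g_1((-1, 0)) = 3
Stationarity residual: grad f(x) + sum_i lambda_i a_i = (0, 0)
  -> stationarity OK
Primal feasibility (all g_i <= 0): FAILS
Dual feasibility (all lambda_i >= 0): OK
Complementary slackness (lambda_i * g_i(x) = 0 for all i): OK

Verdict: the first failing condition is primal_feasibility -> primal.

primal


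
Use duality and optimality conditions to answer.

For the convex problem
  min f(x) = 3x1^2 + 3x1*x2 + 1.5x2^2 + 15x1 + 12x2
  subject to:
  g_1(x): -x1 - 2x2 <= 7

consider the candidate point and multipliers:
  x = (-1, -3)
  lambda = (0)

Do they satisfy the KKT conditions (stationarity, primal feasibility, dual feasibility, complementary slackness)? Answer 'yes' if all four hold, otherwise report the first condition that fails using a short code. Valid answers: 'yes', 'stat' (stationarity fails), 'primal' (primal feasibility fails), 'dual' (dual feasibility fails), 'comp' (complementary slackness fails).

Gradient of f: grad f(x) = Q x + c = (0, 0)
Constraint values g_i(x) = a_i^T x - b_i:
  g_1((-1, -3)) = 0
Stationarity residual: grad f(x) + sum_i lambda_i a_i = (0, 0)
  -> stationarity OK
Primal feasibility (all g_i <= 0): OK
Dual feasibility (all lambda_i >= 0): OK
Complementary slackness (lambda_i * g_i(x) = 0 for all i): OK

Verdict: yes, KKT holds.

yes


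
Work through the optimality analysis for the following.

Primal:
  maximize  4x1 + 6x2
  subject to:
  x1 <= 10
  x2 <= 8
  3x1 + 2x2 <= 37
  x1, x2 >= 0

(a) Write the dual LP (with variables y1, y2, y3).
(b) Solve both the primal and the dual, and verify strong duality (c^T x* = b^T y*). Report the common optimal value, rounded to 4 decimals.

The standard primal-dual pair for 'max c^T x s.t. A x <= b, x >= 0' is:
  Dual:  min b^T y  s.t.  A^T y >= c,  y >= 0.

So the dual LP is:
  minimize  10y1 + 8y2 + 37y3
  subject to:
    y1 + 3y3 >= 4
    y2 + 2y3 >= 6
    y1, y2, y3 >= 0

Solving the primal: x* = (7, 8).
  primal value c^T x* = 76.
Solving the dual: y* = (0, 3.3333, 1.3333).
  dual value b^T y* = 76.
Strong duality: c^T x* = b^T y*. Confirmed.

76


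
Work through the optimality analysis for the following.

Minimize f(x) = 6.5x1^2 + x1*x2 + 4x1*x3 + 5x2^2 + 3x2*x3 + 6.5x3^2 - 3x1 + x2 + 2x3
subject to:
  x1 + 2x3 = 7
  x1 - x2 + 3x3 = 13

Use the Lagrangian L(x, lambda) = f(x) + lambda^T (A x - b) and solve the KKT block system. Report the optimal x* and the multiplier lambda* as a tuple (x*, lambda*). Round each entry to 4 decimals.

Form the Lagrangian:
  L(x, lambda) = (1/2) x^T Q x + c^T x + lambda^T (A x - b)
Stationarity (grad_x L = 0): Q x + c + A^T lambda = 0.
Primal feasibility: A x = b.

This gives the KKT block system:
  [ Q   A^T ] [ x     ]   [-c ]
  [ A    0  ] [ lambda ] = [ b ]

Solving the linear system:
  x*      = (0.3115, -2.6557, 3.3443)
  lambda* = (3.4426, -15.2131)
  f(x*)   = 88.3852

x* = (0.3115, -2.6557, 3.3443), lambda* = (3.4426, -15.2131)


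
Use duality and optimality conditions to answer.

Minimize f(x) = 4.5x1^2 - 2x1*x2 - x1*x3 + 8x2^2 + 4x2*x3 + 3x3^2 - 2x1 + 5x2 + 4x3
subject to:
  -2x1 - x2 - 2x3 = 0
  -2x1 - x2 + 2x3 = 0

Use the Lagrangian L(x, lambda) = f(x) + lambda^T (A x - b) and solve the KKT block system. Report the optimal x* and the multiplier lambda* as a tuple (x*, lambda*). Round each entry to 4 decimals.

Form the Lagrangian:
  L(x, lambda) = (1/2) x^T Q x + c^T x + lambda^T (A x - b)
Stationarity (grad_x L = 0): Q x + c + A^T lambda = 0.
Primal feasibility: A x = b.

This gives the KKT block system:
  [ Q   A^T ] [ x     ]   [-c ]
  [ A    0  ] [ lambda ] = [ b ]

Solving the linear system:
  x*      = (0.1481, -0.2963, 0)
  lambda* = (0.6481, -0.6852)
  f(x*)   = -0.8889

x* = (0.1481, -0.2963, 0), lambda* = (0.6481, -0.6852)


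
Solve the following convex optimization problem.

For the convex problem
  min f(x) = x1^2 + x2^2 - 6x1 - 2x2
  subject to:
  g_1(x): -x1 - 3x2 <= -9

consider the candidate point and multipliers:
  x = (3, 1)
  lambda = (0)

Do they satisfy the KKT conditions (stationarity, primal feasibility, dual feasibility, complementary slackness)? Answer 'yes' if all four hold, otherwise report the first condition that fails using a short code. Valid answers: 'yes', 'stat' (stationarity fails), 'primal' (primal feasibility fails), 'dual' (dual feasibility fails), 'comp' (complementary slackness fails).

Gradient of f: grad f(x) = Q x + c = (0, 0)
Constraint values g_i(x) = a_i^T x - b_i:
  g_1((3, 1)) = 3
Stationarity residual: grad f(x) + sum_i lambda_i a_i = (0, 0)
  -> stationarity OK
Primal feasibility (all g_i <= 0): FAILS
Dual feasibility (all lambda_i >= 0): OK
Complementary slackness (lambda_i * g_i(x) = 0 for all i): OK

Verdict: the first failing condition is primal_feasibility -> primal.

primal


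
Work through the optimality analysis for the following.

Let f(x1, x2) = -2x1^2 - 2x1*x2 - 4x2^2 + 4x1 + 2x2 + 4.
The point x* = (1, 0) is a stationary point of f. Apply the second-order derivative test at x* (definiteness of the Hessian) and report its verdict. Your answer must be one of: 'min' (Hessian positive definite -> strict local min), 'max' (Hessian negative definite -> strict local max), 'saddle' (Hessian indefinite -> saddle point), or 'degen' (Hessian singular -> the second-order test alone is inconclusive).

Compute the Hessian H = grad^2 f:
  H = [[-4, -2], [-2, -8]]
Verify stationarity: grad f(x*) = H x* + g = (0, 0).
Eigenvalues of H: -8.8284, -3.1716.
Both eigenvalues < 0, so H is negative definite -> x* is a strict local max.

max


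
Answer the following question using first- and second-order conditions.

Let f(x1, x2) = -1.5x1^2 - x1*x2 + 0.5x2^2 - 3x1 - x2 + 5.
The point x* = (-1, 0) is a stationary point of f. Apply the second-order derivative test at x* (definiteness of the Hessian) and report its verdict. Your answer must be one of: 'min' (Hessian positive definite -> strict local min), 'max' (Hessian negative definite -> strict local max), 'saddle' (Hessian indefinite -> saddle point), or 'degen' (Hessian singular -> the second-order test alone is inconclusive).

Compute the Hessian H = grad^2 f:
  H = [[-3, -1], [-1, 1]]
Verify stationarity: grad f(x*) = H x* + g = (0, 0).
Eigenvalues of H: -3.2361, 1.2361.
Eigenvalues have mixed signs, so H is indefinite -> x* is a saddle point.

saddle


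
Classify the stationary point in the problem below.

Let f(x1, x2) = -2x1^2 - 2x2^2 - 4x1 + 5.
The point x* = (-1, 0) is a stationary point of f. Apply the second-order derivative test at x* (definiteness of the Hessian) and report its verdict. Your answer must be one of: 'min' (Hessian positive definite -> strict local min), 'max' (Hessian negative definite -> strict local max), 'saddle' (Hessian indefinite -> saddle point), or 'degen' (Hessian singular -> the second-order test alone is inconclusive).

Compute the Hessian H = grad^2 f:
  H = [[-4, 0], [0, -4]]
Verify stationarity: grad f(x*) = H x* + g = (0, 0).
Eigenvalues of H: -4, -4.
Both eigenvalues < 0, so H is negative definite -> x* is a strict local max.

max


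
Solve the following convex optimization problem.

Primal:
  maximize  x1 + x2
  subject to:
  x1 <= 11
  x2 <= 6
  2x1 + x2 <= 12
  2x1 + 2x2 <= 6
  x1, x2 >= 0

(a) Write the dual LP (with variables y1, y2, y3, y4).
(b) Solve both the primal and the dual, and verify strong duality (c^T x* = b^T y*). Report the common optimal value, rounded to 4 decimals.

The standard primal-dual pair for 'max c^T x s.t. A x <= b, x >= 0' is:
  Dual:  min b^T y  s.t.  A^T y >= c,  y >= 0.

So the dual LP is:
  minimize  11y1 + 6y2 + 12y3 + 6y4
  subject to:
    y1 + 2y3 + 2y4 >= 1
    y2 + y3 + 2y4 >= 1
    y1, y2, y3, y4 >= 0

Solving the primal: x* = (3, 0).
  primal value c^T x* = 3.
Solving the dual: y* = (0, 0, 0, 0.5).
  dual value b^T y* = 3.
Strong duality: c^T x* = b^T y*. Confirmed.

3


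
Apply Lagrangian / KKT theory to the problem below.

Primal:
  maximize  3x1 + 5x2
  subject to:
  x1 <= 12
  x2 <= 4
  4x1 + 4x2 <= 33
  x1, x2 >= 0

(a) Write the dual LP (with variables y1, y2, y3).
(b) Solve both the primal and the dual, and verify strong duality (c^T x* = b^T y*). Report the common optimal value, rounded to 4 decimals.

The standard primal-dual pair for 'max c^T x s.t. A x <= b, x >= 0' is:
  Dual:  min b^T y  s.t.  A^T y >= c,  y >= 0.

So the dual LP is:
  minimize  12y1 + 4y2 + 33y3
  subject to:
    y1 + 4y3 >= 3
    y2 + 4y3 >= 5
    y1, y2, y3 >= 0

Solving the primal: x* = (4.25, 4).
  primal value c^T x* = 32.75.
Solving the dual: y* = (0, 2, 0.75).
  dual value b^T y* = 32.75.
Strong duality: c^T x* = b^T y*. Confirmed.

32.75


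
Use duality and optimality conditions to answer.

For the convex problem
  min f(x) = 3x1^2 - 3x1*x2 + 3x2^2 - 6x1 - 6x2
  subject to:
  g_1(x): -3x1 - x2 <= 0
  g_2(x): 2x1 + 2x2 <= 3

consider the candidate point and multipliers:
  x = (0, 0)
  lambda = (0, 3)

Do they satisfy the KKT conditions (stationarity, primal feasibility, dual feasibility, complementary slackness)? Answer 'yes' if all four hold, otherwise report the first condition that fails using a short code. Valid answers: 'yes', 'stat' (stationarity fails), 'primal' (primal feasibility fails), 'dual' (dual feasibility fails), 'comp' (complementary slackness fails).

Gradient of f: grad f(x) = Q x + c = (-6, -6)
Constraint values g_i(x) = a_i^T x - b_i:
  g_1((0, 0)) = 0
  g_2((0, 0)) = -3
Stationarity residual: grad f(x) + sum_i lambda_i a_i = (0, 0)
  -> stationarity OK
Primal feasibility (all g_i <= 0): OK
Dual feasibility (all lambda_i >= 0): OK
Complementary slackness (lambda_i * g_i(x) = 0 for all i): FAILS

Verdict: the first failing condition is complementary_slackness -> comp.

comp


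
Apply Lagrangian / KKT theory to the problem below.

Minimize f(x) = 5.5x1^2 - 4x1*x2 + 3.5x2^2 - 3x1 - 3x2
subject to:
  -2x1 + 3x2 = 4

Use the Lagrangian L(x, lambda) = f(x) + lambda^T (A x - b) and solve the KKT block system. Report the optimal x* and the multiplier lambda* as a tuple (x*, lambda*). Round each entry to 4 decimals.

Form the Lagrangian:
  L(x, lambda) = (1/2) x^T Q x + c^T x + lambda^T (A x - b)
Stationarity (grad_x L = 0): Q x + c + A^T lambda = 0.
Primal feasibility: A x = b.

This gives the KKT block system:
  [ Q   A^T ] [ x     ]   [-c ]
  [ A    0  ] [ lambda ] = [ b ]

Solving the linear system:
  x*      = (0.4684, 1.6456)
  lambda* = (-2.2152)
  f(x*)   = 1.2595

x* = (0.4684, 1.6456), lambda* = (-2.2152)


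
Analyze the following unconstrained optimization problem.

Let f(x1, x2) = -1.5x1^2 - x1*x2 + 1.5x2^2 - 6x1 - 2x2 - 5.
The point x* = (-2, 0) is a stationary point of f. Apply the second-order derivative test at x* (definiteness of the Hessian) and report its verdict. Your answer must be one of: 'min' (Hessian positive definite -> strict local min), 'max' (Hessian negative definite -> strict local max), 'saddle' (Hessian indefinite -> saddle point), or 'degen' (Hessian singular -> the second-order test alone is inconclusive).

Compute the Hessian H = grad^2 f:
  H = [[-3, -1], [-1, 3]]
Verify stationarity: grad f(x*) = H x* + g = (0, 0).
Eigenvalues of H: -3.1623, 3.1623.
Eigenvalues have mixed signs, so H is indefinite -> x* is a saddle point.

saddle


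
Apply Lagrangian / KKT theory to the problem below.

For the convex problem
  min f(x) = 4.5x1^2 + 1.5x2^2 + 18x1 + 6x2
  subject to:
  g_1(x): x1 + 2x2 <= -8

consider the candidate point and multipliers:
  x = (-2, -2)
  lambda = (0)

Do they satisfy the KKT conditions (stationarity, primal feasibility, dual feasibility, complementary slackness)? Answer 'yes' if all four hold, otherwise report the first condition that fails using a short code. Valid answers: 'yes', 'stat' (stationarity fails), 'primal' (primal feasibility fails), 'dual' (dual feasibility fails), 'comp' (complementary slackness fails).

Gradient of f: grad f(x) = Q x + c = (0, 0)
Constraint values g_i(x) = a_i^T x - b_i:
  g_1((-2, -2)) = 2
Stationarity residual: grad f(x) + sum_i lambda_i a_i = (0, 0)
  -> stationarity OK
Primal feasibility (all g_i <= 0): FAILS
Dual feasibility (all lambda_i >= 0): OK
Complementary slackness (lambda_i * g_i(x) = 0 for all i): OK

Verdict: the first failing condition is primal_feasibility -> primal.

primal


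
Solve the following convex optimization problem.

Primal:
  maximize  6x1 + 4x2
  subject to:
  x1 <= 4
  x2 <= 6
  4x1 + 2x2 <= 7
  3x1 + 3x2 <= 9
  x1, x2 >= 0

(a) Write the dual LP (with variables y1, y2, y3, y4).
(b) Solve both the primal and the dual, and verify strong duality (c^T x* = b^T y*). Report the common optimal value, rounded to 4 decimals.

The standard primal-dual pair for 'max c^T x s.t. A x <= b, x >= 0' is:
  Dual:  min b^T y  s.t.  A^T y >= c,  y >= 0.

So the dual LP is:
  minimize  4y1 + 6y2 + 7y3 + 9y4
  subject to:
    y1 + 4y3 + 3y4 >= 6
    y2 + 2y3 + 3y4 >= 4
    y1, y2, y3, y4 >= 0

Solving the primal: x* = (0.5, 2.5).
  primal value c^T x* = 13.
Solving the dual: y* = (0, 0, 1, 0.6667).
  dual value b^T y* = 13.
Strong duality: c^T x* = b^T y*. Confirmed.

13


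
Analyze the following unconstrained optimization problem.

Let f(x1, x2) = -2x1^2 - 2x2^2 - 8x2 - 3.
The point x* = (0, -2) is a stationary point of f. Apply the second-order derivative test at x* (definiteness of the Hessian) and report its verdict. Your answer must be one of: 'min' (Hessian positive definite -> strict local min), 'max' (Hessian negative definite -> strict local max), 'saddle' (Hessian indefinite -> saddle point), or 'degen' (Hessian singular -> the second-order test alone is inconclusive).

Compute the Hessian H = grad^2 f:
  H = [[-4, 0], [0, -4]]
Verify stationarity: grad f(x*) = H x* + g = (0, 0).
Eigenvalues of H: -4, -4.
Both eigenvalues < 0, so H is negative definite -> x* is a strict local max.

max


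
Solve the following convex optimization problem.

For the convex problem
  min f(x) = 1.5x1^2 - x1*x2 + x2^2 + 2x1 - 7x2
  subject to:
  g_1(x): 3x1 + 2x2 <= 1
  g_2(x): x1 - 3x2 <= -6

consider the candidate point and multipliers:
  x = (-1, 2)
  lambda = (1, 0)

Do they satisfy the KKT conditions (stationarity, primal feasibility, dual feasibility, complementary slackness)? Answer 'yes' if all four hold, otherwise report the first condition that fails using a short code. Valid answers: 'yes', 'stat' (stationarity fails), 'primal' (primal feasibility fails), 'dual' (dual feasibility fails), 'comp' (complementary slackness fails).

Gradient of f: grad f(x) = Q x + c = (-3, -2)
Constraint values g_i(x) = a_i^T x - b_i:
  g_1((-1, 2)) = 0
  g_2((-1, 2)) = -1
Stationarity residual: grad f(x) + sum_i lambda_i a_i = (0, 0)
  -> stationarity OK
Primal feasibility (all g_i <= 0): OK
Dual feasibility (all lambda_i >= 0): OK
Complementary slackness (lambda_i * g_i(x) = 0 for all i): OK

Verdict: yes, KKT holds.

yes
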